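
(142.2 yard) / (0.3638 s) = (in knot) 694.8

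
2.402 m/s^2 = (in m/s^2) 2.402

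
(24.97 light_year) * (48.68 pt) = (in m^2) 4.057e+15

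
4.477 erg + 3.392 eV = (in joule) 4.477e-07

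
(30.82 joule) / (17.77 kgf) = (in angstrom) 1.769e+09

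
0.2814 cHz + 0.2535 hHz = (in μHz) 2.535e+07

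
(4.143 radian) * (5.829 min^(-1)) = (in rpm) 3.844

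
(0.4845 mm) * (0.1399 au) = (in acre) 2506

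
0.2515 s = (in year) 7.975e-09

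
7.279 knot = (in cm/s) 374.5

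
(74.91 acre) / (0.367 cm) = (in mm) 8.26e+10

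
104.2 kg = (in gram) 1.042e+05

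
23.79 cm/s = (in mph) 0.5322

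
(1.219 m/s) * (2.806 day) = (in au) 1.976e-06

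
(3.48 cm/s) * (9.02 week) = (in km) 189.8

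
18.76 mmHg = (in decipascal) 2.501e+04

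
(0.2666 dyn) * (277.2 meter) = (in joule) 0.000739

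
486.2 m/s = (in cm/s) 4.862e+04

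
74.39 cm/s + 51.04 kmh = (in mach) 0.04382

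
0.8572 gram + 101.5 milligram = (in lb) 0.002114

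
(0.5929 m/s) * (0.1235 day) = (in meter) 6326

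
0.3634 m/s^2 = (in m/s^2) 0.3634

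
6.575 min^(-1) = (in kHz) 0.0001096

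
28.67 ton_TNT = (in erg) 1.2e+18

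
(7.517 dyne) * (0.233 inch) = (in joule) 4.449e-07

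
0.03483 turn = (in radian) 0.2188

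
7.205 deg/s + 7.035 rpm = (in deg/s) 49.42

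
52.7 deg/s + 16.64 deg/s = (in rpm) 11.56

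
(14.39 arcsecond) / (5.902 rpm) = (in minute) 1.881e-06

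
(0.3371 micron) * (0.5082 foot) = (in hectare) 5.222e-12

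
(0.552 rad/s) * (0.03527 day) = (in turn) 267.7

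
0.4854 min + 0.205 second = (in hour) 0.008147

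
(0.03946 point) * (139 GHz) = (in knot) 3.761e+06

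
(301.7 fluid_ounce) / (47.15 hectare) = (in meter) 1.892e-08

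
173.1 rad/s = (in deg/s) 9918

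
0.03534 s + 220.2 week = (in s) 1.332e+08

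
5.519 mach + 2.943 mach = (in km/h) 1.037e+04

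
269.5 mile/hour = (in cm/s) 1.205e+04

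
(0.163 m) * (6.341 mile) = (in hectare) 0.1663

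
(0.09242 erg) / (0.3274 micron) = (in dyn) 2823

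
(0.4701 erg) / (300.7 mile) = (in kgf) 9.906e-15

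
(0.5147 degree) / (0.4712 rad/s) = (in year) 6.045e-10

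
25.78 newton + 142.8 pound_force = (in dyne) 6.61e+07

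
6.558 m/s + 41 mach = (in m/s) 1.397e+04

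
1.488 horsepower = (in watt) 1110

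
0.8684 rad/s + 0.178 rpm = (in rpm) 8.471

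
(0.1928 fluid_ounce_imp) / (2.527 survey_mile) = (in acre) 3.329e-13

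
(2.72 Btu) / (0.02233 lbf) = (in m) 2.889e+04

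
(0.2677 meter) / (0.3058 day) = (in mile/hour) 2.266e-05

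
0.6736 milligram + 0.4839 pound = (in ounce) 7.742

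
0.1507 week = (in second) 9.114e+04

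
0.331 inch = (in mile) 5.224e-06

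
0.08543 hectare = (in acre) 0.2111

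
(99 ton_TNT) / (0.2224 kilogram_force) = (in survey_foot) 6.231e+11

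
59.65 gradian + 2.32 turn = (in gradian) 987.6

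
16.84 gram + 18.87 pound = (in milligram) 8.576e+06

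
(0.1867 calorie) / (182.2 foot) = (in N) 0.01407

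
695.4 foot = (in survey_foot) 695.4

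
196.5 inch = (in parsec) 1.618e-16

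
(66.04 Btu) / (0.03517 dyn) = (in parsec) 6.42e-06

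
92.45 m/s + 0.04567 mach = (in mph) 241.6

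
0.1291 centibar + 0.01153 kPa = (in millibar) 1.406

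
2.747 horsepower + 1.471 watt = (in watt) 2050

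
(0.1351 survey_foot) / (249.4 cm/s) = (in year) 5.236e-10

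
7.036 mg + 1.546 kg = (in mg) 1.546e+06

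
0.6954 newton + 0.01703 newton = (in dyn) 7.124e+04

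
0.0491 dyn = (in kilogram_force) 5.007e-08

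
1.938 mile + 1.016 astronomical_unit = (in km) 1.52e+08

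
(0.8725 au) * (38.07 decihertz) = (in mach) 1.459e+09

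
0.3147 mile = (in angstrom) 5.065e+12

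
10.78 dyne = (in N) 0.0001078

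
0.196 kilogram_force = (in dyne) 1.922e+05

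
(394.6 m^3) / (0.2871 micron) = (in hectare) 1.374e+05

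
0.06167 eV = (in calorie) 2.362e-21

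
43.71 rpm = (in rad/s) 4.577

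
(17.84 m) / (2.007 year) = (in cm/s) 2.819e-05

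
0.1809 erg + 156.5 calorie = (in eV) 4.087e+21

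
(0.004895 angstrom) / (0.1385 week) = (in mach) 1.716e-20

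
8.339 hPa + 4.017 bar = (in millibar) 4025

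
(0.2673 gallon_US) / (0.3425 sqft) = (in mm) 31.8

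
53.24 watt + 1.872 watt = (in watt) 55.11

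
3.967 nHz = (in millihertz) 3.967e-06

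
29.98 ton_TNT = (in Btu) 1.189e+08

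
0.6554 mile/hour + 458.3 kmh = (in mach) 0.3747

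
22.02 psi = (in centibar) 151.8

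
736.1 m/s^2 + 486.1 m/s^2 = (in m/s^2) 1222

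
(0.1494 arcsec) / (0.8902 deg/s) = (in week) 7.708e-11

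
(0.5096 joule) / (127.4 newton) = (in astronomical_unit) 2.674e-14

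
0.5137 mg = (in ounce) 1.812e-05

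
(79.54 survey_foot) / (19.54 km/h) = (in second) 4.467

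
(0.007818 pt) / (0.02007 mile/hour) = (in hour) 8.539e-08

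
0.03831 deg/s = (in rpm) 0.006385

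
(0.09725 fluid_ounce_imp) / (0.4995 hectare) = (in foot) 1.815e-09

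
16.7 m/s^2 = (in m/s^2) 16.7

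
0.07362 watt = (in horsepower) 9.873e-05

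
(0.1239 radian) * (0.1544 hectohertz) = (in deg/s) 109.6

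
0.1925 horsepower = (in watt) 143.5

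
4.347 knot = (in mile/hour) 5.002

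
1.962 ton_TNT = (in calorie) 1.962e+09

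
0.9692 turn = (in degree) 348.9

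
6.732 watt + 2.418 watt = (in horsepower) 0.01227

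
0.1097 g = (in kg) 0.0001097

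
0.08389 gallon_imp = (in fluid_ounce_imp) 13.42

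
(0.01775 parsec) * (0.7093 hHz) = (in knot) 7.552e+16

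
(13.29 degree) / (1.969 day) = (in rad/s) 1.363e-06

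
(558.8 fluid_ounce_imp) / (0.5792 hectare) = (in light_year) 2.897e-22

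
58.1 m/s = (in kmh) 209.2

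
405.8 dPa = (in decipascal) 405.8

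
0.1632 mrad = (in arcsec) 33.66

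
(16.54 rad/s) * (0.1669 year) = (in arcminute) 2.993e+11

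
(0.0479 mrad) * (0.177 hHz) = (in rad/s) 0.0008478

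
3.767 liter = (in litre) 3.767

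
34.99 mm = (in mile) 2.174e-05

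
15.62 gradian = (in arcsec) 5.061e+04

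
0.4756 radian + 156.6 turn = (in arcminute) 3.384e+06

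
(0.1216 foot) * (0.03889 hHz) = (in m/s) 0.1441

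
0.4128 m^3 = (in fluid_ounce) 1.396e+04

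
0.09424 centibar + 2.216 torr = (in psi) 0.05652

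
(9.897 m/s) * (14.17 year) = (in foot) 1.451e+10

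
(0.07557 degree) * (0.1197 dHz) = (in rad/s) 1.579e-05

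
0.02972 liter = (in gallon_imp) 0.006537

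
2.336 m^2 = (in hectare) 0.0002336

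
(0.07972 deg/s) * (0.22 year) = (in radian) 9653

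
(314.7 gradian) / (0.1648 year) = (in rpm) 9.083e-06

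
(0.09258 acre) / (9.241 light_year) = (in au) 2.865e-26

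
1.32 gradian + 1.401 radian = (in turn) 0.2263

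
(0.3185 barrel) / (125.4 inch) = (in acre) 3.928e-06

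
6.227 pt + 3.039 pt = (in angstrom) 3.269e+07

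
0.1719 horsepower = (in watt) 128.2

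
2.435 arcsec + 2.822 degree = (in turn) 0.007841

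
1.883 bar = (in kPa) 188.3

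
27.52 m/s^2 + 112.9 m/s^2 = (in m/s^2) 140.4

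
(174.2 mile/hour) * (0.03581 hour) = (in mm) 1.004e+07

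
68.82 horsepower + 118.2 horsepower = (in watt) 1.395e+05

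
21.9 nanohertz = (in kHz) 2.19e-11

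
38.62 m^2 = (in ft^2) 415.7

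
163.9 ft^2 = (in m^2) 15.23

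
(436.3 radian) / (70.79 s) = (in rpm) 58.86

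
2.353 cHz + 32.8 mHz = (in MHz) 5.633e-08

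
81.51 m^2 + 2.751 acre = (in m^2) 1.121e+04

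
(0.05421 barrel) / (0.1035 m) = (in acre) 2.058e-05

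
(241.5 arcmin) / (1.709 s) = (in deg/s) 2.355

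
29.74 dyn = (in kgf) 3.033e-05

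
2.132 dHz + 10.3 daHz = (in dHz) 1032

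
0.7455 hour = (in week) 0.004438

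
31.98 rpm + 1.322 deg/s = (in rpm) 32.2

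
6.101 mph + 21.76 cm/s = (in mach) 0.008649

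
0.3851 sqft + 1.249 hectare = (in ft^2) 1.344e+05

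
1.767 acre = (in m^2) 7151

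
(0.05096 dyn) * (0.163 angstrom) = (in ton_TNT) 1.985e-27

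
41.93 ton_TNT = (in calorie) 4.193e+10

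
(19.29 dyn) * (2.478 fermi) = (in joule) 4.78e-19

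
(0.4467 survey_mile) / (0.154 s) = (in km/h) 1.681e+04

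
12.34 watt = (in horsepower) 0.01655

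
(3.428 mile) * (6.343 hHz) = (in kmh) 1.26e+07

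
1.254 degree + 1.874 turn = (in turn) 1.877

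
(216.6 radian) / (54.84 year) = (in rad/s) 1.252e-07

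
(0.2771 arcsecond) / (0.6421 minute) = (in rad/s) 3.487e-08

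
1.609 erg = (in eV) 1.004e+12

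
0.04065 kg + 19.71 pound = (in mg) 8.981e+06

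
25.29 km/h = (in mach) 0.02063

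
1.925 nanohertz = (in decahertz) 1.925e-10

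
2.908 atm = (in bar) 2.947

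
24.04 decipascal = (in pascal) 2.404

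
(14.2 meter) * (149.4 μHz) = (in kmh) 0.007637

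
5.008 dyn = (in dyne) 5.008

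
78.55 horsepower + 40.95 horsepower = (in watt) 8.911e+04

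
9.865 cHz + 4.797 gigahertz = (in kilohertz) 4.797e+06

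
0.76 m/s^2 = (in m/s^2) 0.76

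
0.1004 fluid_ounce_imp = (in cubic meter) 2.853e-06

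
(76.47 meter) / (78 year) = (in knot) 6.043e-08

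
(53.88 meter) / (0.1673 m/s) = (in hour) 0.08946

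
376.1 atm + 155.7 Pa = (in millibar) 3.811e+05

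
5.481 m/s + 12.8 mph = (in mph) 25.06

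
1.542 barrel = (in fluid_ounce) 8290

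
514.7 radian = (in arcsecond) 1.062e+08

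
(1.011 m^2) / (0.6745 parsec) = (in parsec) 1.574e-33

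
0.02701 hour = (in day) 0.001125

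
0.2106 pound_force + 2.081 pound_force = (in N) 10.19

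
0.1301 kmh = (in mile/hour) 0.08084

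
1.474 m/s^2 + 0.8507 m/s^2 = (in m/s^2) 2.325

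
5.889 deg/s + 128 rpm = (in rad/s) 13.51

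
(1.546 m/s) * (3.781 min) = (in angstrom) 3.507e+12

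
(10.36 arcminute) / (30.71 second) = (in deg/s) 0.005622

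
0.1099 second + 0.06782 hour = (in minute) 4.071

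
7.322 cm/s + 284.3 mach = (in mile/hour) 2.165e+05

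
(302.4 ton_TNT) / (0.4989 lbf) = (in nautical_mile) 3.078e+08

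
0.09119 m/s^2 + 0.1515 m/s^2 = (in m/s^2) 0.2427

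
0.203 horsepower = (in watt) 151.4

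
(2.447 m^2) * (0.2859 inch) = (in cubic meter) 0.01777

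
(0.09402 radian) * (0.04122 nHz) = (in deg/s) 2.221e-10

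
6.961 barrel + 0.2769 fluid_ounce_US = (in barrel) 6.961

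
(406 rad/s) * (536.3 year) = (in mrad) 6.867e+15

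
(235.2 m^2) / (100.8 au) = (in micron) 1.56e-05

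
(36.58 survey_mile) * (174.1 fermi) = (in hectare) 1.025e-12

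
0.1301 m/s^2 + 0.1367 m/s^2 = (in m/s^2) 0.2668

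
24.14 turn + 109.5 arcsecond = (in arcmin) 5.214e+05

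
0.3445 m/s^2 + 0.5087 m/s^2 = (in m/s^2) 0.8532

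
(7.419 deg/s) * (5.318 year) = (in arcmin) 7.465e+10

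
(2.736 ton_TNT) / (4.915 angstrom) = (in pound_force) 5.236e+18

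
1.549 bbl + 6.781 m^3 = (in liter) 7027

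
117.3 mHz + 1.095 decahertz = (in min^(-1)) 664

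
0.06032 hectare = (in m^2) 603.2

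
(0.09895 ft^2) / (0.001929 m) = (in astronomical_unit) 3.186e-11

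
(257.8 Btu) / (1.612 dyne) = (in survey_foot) 5.536e+10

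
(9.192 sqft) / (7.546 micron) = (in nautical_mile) 61.11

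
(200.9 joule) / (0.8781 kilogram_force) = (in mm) 2.333e+04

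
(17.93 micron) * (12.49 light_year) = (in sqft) 2.281e+13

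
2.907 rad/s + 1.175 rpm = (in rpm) 28.93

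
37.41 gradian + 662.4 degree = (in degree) 696.1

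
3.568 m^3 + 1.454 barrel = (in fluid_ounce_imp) 1.337e+05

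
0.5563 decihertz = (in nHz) 5.563e+07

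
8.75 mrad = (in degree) 0.5013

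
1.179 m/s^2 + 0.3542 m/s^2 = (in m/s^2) 1.533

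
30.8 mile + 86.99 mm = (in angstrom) 4.957e+14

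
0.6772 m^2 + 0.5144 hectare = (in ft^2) 5.538e+04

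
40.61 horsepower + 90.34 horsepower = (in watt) 9.765e+04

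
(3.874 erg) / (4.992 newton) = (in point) 0.00022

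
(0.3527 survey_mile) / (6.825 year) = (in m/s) 2.637e-06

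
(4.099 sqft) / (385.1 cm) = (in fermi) 9.889e+13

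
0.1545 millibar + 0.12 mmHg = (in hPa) 0.3145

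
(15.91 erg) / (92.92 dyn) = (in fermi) 1.712e+12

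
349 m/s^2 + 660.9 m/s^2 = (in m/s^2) 1010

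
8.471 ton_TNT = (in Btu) 3.359e+07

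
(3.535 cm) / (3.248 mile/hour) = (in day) 2.818e-07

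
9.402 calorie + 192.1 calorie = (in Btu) 0.7991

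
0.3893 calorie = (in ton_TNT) 3.893e-10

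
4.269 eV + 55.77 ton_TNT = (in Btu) 2.212e+08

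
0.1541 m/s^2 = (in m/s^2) 0.1541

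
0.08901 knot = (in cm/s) 4.579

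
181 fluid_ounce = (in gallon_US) 1.414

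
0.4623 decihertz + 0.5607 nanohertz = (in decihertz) 0.4623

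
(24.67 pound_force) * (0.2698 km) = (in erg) 2.961e+11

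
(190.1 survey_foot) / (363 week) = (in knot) 5.13e-07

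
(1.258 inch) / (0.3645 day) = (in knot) 1.972e-06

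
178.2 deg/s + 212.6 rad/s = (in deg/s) 1.236e+04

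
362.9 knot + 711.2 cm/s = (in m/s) 193.8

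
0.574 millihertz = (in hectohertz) 5.74e-06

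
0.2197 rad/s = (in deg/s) 12.59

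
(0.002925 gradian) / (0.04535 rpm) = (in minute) 0.0001612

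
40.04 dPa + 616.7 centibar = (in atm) 6.086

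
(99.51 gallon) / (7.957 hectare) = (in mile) 2.942e-09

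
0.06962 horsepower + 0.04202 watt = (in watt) 51.96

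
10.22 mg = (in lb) 2.253e-05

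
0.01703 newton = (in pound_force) 0.003828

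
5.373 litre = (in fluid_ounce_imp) 189.1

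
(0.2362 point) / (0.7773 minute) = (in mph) 3.997e-06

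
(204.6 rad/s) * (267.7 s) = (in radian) 5.477e+04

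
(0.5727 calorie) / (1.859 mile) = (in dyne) 80.09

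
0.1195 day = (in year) 0.0003274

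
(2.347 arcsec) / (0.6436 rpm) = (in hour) 4.69e-08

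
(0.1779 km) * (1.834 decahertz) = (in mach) 9.582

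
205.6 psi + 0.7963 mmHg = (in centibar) 1418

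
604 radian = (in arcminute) 2.076e+06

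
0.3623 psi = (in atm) 0.02465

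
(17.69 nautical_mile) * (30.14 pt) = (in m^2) 348.3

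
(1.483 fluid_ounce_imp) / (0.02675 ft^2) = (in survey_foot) 0.05563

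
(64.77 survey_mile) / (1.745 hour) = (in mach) 0.04873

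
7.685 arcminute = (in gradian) 0.1423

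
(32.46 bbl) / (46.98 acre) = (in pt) 0.07694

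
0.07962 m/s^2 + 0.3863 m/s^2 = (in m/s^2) 0.4659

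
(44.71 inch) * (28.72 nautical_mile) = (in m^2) 6.04e+04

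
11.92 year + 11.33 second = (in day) 4351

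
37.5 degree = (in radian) 0.6545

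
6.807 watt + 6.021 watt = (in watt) 12.83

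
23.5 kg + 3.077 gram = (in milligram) 2.35e+07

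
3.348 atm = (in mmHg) 2544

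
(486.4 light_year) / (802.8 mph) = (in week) 2.12e+10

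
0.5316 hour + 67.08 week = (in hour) 1.127e+04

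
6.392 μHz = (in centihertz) 0.0006392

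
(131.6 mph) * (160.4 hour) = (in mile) 2.111e+04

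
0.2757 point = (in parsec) 3.152e-21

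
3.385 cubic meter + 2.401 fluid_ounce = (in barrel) 21.29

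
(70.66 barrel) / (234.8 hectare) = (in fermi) 4.785e+09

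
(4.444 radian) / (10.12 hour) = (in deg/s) 0.006989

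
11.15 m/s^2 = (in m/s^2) 11.15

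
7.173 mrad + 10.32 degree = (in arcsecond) 3.863e+04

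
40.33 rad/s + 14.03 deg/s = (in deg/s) 2325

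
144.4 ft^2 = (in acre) 0.003315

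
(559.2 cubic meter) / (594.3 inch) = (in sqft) 398.7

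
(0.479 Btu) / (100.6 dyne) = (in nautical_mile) 271.3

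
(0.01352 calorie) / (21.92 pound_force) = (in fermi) 5.802e+11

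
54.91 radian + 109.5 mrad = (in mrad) 5.502e+04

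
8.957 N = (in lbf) 2.014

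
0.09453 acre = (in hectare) 0.03825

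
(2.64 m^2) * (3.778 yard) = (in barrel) 57.36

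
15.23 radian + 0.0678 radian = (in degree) 876.5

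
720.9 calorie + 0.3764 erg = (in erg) 3.016e+10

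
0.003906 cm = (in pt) 0.1107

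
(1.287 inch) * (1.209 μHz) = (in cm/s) 3.952e-06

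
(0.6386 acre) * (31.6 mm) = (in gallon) 2.157e+04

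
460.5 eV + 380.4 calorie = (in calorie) 380.4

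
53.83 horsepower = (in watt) 4.014e+04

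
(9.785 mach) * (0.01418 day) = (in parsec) 1.323e-10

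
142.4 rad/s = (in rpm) 1360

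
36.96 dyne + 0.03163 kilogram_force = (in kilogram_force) 0.03167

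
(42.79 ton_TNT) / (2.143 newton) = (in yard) 9.136e+10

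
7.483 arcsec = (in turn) 5.774e-06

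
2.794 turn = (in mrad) 1.756e+04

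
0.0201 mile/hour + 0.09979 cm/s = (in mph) 0.02233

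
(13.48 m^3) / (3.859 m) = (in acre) 0.0008632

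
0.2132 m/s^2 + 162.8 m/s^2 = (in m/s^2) 163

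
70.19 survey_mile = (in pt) 3.202e+08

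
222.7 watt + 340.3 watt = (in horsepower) 0.755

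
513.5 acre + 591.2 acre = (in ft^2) 4.812e+07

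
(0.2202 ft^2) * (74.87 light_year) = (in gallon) 3.828e+18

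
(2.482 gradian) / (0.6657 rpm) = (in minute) 0.009321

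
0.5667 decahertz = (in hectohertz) 0.05667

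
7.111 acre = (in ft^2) 3.098e+05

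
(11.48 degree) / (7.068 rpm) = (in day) 3.133e-06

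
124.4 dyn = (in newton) 0.001244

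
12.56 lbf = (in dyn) 5.587e+06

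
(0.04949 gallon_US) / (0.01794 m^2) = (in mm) 10.44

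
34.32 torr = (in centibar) 4.576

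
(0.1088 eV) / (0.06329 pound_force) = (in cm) 6.192e-18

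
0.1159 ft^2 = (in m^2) 0.01077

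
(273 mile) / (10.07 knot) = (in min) 1413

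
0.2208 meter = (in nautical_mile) 0.0001192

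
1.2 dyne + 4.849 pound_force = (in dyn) 2.157e+06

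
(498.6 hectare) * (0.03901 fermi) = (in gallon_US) 5.138e-08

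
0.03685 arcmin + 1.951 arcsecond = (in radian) 2.018e-05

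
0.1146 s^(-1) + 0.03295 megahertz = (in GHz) 3.295e-05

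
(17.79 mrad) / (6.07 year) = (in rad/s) 9.294e-11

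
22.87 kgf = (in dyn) 2.243e+07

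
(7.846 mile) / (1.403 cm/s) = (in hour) 250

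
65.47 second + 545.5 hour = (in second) 1.964e+06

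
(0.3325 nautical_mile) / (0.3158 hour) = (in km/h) 1.95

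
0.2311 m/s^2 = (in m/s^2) 0.2311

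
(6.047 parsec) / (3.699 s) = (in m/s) 5.044e+16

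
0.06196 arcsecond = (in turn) 4.781e-08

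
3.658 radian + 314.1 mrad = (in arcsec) 8.193e+05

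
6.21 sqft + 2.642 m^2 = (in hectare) 0.0003219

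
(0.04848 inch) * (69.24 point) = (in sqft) 0.0003238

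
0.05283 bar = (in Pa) 5283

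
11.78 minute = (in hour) 0.1963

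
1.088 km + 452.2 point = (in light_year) 1.15e-13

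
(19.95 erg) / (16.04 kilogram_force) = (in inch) 4.993e-07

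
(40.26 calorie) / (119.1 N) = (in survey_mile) 0.0008788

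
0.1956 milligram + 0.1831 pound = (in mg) 8.305e+04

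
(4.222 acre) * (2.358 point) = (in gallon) 3755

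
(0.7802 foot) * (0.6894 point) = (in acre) 1.429e-08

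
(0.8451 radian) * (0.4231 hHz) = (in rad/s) 35.76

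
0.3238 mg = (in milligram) 0.3238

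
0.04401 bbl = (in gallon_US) 1.848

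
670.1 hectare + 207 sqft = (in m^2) 6.701e+06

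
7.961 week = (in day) 55.73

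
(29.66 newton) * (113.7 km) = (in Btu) 3196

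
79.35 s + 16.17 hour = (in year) 0.001848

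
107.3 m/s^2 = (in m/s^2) 107.3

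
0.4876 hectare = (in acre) 1.205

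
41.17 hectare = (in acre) 101.7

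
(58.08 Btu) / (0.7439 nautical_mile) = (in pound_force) 9.999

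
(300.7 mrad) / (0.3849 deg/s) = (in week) 7.401e-05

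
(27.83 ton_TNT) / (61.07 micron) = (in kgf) 1.944e+14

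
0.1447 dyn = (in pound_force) 3.253e-07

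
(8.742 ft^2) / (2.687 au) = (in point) 5.727e-09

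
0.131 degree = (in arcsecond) 471.6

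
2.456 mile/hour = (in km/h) 3.953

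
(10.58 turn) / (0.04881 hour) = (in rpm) 3.613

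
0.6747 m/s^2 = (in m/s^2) 0.6747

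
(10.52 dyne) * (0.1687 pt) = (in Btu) 5.934e-12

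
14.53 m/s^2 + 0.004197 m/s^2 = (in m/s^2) 14.53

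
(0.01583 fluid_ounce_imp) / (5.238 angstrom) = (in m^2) 858.7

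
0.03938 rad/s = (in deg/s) 2.256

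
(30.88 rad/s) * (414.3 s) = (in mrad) 1.279e+07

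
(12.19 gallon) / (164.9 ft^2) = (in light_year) 3.184e-19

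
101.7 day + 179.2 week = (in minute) 1.953e+06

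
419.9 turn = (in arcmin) 9.07e+06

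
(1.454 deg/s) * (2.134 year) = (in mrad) 1.708e+09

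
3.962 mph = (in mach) 0.005202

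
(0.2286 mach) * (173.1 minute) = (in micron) 8.084e+11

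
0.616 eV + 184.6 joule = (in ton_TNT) 4.412e-08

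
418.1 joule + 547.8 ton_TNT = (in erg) 2.292e+19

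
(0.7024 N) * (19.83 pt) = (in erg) 4.914e+04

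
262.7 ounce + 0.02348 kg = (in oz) 263.5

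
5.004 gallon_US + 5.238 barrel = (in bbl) 5.357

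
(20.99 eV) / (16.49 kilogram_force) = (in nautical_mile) 1.123e-23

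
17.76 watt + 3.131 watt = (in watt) 20.89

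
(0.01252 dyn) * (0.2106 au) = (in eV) 2.462e+22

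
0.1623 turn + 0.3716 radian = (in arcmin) 4783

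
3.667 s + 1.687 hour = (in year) 0.0001927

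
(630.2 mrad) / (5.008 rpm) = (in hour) 0.0003338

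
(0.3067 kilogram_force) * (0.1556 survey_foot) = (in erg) 1.426e+06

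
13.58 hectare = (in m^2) 1.358e+05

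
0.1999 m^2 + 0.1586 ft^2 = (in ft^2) 2.31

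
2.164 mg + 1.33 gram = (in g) 1.332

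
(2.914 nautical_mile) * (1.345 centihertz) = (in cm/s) 7259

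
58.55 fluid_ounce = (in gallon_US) 0.4574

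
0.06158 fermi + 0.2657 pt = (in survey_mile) 5.824e-08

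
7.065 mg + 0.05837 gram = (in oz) 0.002308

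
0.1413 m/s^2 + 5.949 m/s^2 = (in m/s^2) 6.09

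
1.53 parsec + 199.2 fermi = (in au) 3.156e+05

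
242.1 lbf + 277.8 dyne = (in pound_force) 242.1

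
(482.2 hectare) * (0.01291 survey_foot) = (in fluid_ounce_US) 6.416e+08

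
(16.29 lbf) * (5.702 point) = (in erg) 1.458e+06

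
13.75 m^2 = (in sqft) 148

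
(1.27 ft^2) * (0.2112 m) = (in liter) 24.92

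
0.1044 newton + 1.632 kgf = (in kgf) 1.643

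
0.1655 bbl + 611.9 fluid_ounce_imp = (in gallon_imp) 9.612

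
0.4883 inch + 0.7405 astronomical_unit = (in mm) 1.108e+14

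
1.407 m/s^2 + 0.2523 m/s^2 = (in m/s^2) 1.659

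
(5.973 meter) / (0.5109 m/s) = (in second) 11.69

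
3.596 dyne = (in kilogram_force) 3.667e-06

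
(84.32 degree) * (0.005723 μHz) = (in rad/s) 8.422e-09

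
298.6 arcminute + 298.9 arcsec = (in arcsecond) 1.821e+04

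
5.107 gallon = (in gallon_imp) 4.252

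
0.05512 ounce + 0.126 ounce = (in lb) 0.01132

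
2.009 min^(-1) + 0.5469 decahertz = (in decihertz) 55.02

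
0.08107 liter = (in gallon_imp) 0.01783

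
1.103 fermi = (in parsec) 3.575e-32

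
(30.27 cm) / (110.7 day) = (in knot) 6.152e-08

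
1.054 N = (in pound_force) 0.2369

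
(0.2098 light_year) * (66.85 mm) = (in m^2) 1.327e+14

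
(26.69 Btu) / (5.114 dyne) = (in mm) 5.506e+11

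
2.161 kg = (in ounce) 76.23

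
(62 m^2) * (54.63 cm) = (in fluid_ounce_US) 1.145e+06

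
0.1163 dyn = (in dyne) 0.1163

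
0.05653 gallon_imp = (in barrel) 0.001616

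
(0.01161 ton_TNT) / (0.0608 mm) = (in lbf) 1.796e+11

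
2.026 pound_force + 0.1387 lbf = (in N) 9.629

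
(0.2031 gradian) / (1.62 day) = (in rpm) 2.177e-07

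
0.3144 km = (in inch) 1.238e+04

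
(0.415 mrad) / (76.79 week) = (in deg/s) 5.12e-10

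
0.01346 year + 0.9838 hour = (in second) 4.28e+05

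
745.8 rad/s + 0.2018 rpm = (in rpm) 7122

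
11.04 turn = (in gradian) 4416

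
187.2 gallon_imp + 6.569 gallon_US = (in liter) 875.9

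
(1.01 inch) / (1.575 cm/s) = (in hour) 0.0004525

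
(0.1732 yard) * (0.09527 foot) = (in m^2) 0.004599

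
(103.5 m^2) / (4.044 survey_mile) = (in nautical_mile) 8.587e-06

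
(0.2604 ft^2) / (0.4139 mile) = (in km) 3.632e-08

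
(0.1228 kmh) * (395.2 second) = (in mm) 1.348e+04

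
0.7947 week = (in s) 4.806e+05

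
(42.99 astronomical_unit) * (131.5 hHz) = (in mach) 2.484e+14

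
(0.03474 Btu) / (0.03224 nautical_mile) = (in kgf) 0.0626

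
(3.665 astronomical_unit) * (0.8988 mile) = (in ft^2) 8.537e+15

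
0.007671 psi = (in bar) 0.0005289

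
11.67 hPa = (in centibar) 1.167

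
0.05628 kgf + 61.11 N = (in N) 61.66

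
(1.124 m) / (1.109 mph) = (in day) 2.624e-05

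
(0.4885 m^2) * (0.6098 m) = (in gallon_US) 78.69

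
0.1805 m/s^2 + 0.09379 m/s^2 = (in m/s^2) 0.2743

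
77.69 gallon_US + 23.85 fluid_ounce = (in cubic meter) 0.2948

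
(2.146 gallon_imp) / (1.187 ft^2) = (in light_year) 9.351e-18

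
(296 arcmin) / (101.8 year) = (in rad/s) 2.682e-11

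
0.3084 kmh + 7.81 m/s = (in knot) 15.35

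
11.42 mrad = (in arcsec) 2356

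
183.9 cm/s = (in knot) 3.575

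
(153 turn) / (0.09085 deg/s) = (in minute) 1.01e+04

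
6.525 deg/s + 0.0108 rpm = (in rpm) 1.098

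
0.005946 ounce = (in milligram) 168.6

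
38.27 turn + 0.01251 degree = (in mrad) 2.405e+05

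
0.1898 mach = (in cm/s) 6463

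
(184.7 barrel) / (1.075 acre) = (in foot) 0.02215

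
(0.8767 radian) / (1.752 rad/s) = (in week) 8.274e-07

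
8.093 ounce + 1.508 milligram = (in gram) 229.4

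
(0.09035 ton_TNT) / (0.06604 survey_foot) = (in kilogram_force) 1.915e+09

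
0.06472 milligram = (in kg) 6.472e-08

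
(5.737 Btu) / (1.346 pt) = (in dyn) 1.275e+12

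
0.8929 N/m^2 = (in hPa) 0.008929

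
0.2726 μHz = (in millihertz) 0.0002726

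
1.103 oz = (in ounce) 1.103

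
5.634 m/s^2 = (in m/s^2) 5.634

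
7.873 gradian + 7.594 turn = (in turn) 7.614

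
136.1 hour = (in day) 5.671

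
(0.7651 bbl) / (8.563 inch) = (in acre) 0.0001382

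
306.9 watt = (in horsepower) 0.4116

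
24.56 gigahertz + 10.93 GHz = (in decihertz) 3.549e+11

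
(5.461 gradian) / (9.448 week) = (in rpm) 1.434e-07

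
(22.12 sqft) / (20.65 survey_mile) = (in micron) 61.84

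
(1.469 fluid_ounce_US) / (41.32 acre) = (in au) 1.737e-21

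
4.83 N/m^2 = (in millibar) 0.0483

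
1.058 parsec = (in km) 3.265e+13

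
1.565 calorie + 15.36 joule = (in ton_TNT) 5.236e-09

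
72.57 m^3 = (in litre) 7.257e+04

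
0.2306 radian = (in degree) 13.21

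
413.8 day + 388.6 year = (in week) 2.032e+04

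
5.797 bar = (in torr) 4348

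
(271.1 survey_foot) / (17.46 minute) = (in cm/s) 7.888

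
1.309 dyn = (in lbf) 2.943e-06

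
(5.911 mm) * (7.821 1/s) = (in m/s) 0.04623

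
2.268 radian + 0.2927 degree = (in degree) 130.2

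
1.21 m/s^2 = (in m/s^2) 1.21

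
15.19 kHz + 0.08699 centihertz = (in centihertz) 1.519e+06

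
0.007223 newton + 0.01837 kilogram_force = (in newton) 0.1874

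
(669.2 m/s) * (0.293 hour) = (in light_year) 7.461e-11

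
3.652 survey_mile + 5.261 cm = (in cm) 5.877e+05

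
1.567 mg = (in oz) 5.527e-05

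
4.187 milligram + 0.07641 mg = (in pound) 9.399e-06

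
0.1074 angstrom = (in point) 3.044e-08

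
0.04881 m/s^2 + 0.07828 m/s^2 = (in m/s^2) 0.1271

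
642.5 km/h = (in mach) 0.5241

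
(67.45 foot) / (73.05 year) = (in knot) 1.735e-08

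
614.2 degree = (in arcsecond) 2.211e+06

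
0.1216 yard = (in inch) 4.378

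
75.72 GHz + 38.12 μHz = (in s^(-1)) 7.572e+10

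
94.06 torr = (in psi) 1.819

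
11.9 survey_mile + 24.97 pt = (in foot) 6.283e+04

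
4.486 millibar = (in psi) 0.06506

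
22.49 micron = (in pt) 0.06375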